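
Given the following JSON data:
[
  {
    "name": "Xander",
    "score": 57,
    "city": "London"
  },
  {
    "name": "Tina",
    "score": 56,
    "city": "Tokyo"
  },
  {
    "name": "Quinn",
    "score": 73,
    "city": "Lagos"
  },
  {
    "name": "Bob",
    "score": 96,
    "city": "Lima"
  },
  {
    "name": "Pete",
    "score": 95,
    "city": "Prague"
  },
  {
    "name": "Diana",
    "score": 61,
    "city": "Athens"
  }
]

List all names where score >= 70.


Filtering records where score >= 70:
  Xander (score=57) -> no
  Tina (score=56) -> no
  Quinn (score=73) -> YES
  Bob (score=96) -> YES
  Pete (score=95) -> YES
  Diana (score=61) -> no


ANSWER: Quinn, Bob, Pete


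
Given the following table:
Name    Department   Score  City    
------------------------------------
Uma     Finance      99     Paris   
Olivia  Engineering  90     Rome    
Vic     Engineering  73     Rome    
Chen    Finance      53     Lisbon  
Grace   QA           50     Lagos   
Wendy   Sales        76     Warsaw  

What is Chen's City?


Row 4: Chen
City = Lisbon

ANSWER: Lisbon


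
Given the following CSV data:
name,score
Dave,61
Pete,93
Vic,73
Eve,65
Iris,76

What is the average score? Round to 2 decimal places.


Scores: 61, 93, 73, 65, 76
Sum = 368
Count = 5
Average = 368 / 5 = 73.60

ANSWER: 73.60


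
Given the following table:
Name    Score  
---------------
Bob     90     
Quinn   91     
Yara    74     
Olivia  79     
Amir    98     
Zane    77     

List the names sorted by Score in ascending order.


Sorting by Score (ascending):
  Yara: 74
  Zane: 77
  Olivia: 79
  Bob: 90
  Quinn: 91
  Amir: 98


ANSWER: Yara, Zane, Olivia, Bob, Quinn, Amir


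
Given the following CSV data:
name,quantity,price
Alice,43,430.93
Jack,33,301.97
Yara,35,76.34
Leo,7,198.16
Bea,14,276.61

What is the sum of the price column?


Values in 'price' column:
  Row 1: 430.93
  Row 2: 301.97
  Row 3: 76.34
  Row 4: 198.16
  Row 5: 276.61
Sum = 430.93 + 301.97 + 76.34 + 198.16 + 276.61 = 1284.01

ANSWER: 1284.01


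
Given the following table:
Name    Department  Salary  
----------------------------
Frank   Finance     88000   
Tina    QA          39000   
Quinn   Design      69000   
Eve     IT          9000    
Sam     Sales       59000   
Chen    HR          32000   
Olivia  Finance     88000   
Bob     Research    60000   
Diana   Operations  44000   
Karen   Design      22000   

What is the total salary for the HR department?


HR department members:
  Chen: 32000
Total = 32000 = 32000

ANSWER: 32000


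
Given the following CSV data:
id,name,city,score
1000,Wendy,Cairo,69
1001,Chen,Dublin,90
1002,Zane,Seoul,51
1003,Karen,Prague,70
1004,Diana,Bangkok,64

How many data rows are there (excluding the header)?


Counting rows (excluding header):
Header: id,name,city,score
Data rows: 5

ANSWER: 5


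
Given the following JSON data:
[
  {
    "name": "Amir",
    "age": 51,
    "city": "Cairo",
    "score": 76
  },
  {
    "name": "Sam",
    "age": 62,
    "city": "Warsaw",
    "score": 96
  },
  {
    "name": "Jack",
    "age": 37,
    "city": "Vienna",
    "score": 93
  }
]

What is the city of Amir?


Looking up record where name = Amir
Record index: 0
Field 'city' = Cairo

ANSWER: Cairo


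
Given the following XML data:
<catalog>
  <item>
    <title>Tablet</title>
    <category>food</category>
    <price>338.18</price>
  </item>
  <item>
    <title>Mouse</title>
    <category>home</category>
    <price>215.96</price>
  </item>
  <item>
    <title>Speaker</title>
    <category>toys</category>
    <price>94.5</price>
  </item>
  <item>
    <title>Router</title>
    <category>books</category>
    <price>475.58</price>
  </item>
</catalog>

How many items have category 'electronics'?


Scanning <item> elements for <category>electronics</category>:
Count: 0

ANSWER: 0


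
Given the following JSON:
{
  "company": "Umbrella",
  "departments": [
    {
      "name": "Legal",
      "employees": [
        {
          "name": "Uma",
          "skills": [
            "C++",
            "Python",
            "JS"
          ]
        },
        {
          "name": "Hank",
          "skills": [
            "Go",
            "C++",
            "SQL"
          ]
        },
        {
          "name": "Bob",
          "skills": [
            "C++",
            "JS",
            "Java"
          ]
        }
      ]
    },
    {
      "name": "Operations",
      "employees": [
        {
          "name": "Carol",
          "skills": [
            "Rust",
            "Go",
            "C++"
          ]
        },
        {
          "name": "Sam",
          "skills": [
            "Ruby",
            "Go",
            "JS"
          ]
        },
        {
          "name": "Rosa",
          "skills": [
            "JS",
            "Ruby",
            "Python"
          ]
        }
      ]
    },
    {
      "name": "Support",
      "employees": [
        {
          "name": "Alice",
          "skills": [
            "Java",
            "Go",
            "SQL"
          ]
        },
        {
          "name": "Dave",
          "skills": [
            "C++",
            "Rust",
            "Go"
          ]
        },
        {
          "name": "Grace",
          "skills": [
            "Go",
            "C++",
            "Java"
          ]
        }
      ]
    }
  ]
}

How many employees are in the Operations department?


Path: departments[1].employees
Count: 3

ANSWER: 3


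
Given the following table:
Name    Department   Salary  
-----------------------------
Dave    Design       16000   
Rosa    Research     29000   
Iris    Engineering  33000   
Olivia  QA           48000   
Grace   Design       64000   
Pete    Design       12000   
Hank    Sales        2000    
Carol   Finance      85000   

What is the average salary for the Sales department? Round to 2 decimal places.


Sales department members:
  Hank: 2000
Sum = 2000
Count = 1
Average = 2000 / 1 = 2000.00

ANSWER: 2000.00


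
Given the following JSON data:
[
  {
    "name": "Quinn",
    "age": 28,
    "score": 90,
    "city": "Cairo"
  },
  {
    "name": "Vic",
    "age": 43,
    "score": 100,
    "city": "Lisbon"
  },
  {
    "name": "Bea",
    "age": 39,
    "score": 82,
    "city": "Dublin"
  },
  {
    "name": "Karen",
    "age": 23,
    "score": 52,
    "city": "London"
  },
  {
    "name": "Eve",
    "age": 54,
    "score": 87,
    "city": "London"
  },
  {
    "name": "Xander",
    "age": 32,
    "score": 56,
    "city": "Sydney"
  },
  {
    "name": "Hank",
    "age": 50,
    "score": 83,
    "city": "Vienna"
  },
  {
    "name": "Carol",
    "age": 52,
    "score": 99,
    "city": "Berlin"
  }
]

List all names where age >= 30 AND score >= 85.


Checking both conditions:
  Quinn (age=28, score=90) -> no
  Vic (age=43, score=100) -> YES
  Bea (age=39, score=82) -> no
  Karen (age=23, score=52) -> no
  Eve (age=54, score=87) -> YES
  Xander (age=32, score=56) -> no
  Hank (age=50, score=83) -> no
  Carol (age=52, score=99) -> YES


ANSWER: Vic, Eve, Carol


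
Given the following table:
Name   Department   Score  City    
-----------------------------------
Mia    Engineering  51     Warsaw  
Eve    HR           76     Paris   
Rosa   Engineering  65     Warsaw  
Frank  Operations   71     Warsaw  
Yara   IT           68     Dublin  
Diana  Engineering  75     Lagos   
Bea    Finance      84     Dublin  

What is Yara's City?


Row 5: Yara
City = Dublin

ANSWER: Dublin


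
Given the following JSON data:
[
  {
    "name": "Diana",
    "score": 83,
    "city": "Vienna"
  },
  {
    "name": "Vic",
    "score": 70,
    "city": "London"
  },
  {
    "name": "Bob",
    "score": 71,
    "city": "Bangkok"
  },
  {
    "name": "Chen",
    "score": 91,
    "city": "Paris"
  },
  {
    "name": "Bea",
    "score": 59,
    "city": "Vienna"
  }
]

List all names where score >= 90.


Filtering records where score >= 90:
  Diana (score=83) -> no
  Vic (score=70) -> no
  Bob (score=71) -> no
  Chen (score=91) -> YES
  Bea (score=59) -> no


ANSWER: Chen


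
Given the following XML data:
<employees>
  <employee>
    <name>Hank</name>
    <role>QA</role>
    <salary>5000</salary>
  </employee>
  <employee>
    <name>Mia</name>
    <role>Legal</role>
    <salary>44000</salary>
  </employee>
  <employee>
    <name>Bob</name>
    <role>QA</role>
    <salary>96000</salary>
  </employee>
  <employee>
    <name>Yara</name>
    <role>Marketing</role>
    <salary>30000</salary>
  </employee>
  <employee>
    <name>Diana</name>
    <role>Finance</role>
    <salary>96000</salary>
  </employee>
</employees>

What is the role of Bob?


Searching for <employee> with <name>Bob</name>
Found at position 3
<role>QA</role>

ANSWER: QA


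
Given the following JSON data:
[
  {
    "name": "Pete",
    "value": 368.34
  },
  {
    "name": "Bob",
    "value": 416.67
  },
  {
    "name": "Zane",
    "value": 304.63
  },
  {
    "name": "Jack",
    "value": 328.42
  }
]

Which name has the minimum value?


Comparing values:
  Pete: 368.34
  Bob: 416.67
  Zane: 304.63
  Jack: 328.42
Minimum: Zane (304.63)

ANSWER: Zane


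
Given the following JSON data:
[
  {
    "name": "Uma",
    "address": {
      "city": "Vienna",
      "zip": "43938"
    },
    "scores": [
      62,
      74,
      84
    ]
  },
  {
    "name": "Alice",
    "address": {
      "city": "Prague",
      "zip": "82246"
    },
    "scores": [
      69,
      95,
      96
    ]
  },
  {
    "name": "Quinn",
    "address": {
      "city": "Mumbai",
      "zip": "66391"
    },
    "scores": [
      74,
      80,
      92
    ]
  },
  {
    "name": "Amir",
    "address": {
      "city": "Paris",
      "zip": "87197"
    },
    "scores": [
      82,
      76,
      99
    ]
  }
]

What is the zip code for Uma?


Path: records[0].address.zip
Value: 43938

ANSWER: 43938


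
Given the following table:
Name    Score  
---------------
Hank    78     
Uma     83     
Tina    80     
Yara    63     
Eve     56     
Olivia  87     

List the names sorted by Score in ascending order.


Sorting by Score (ascending):
  Eve: 56
  Yara: 63
  Hank: 78
  Tina: 80
  Uma: 83
  Olivia: 87


ANSWER: Eve, Yara, Hank, Tina, Uma, Olivia


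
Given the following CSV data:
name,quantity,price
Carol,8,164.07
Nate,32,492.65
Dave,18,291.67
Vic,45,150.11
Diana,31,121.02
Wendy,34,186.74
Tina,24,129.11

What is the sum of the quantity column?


Values in 'quantity' column:
  Row 1: 8
  Row 2: 32
  Row 3: 18
  Row 4: 45
  Row 5: 31
  Row 6: 34
  Row 7: 24
Sum = 8 + 32 + 18 + 45 + 31 + 34 + 24 = 192

ANSWER: 192


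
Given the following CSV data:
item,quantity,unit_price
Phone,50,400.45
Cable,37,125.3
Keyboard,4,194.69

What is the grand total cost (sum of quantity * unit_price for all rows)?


Computing row totals:
  Phone: 50 * 400.45 = 20022.5
  Cable: 37 * 125.3 = 4636.1
  Keyboard: 4 * 194.69 = 778.76
Grand total = 20022.5 + 4636.1 + 778.76 = 25437.36

ANSWER: 25437.36


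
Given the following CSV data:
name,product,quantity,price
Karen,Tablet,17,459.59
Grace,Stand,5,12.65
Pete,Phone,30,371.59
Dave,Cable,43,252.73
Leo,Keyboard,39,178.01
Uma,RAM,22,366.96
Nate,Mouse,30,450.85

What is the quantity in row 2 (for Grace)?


Row 2: Grace
Column 'quantity' = 5

ANSWER: 5


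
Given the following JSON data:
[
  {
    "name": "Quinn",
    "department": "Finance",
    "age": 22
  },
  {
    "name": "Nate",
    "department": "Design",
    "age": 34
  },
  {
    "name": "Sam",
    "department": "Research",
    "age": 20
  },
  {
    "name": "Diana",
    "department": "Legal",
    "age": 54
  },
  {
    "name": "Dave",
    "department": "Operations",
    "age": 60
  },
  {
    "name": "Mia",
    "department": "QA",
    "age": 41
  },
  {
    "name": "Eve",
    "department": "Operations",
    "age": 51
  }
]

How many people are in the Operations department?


Scanning records for department = Operations
  Record 4: Dave
  Record 6: Eve
Count: 2

ANSWER: 2


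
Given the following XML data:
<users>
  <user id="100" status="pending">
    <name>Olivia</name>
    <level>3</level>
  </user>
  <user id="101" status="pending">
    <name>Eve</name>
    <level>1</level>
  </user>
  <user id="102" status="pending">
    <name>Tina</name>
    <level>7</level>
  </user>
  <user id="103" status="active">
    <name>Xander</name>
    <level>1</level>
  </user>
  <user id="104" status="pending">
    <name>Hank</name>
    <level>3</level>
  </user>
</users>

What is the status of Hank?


Finding user with name = Hank
user id="104" status="pending"

ANSWER: pending


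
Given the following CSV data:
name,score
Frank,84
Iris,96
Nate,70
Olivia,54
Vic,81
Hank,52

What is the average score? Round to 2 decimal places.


Scores: 84, 96, 70, 54, 81, 52
Sum = 437
Count = 6
Average = 437 / 6 = 72.83

ANSWER: 72.83


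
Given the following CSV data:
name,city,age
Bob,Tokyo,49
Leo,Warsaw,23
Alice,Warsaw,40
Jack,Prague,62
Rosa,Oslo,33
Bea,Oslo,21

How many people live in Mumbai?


Scanning city column for 'Mumbai':
Total matches: 0

ANSWER: 0


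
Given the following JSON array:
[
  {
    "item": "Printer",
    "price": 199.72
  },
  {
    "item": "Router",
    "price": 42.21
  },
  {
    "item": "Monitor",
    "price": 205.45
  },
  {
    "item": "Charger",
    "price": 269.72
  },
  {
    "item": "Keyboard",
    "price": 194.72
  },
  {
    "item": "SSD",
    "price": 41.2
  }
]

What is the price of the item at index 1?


Array index 1 -> Router
price = 42.21

ANSWER: 42.21


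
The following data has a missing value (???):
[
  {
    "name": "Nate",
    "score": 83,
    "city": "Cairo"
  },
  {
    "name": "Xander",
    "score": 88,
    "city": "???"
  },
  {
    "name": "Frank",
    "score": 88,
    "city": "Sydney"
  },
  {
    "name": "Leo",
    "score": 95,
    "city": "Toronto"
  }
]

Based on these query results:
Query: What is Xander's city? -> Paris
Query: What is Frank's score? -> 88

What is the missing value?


The missing value is Xander's city
From query: Xander's city = Paris

ANSWER: Paris


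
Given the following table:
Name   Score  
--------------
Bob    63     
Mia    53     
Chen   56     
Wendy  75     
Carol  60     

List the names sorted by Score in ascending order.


Sorting by Score (ascending):
  Mia: 53
  Chen: 56
  Carol: 60
  Bob: 63
  Wendy: 75


ANSWER: Mia, Chen, Carol, Bob, Wendy


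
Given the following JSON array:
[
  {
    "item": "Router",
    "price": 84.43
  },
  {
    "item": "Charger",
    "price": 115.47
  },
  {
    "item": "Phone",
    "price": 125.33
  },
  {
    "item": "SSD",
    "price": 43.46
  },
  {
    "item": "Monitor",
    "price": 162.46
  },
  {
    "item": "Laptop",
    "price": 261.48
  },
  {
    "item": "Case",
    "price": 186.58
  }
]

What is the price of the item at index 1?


Array index 1 -> Charger
price = 115.47

ANSWER: 115.47


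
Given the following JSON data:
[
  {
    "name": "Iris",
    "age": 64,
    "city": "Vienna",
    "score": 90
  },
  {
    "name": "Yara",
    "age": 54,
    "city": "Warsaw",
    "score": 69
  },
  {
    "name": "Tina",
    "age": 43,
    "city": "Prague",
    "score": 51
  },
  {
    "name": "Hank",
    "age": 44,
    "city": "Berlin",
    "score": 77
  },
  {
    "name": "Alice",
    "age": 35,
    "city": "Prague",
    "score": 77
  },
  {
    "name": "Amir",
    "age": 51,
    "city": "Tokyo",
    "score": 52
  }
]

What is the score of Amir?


Looking up record where name = Amir
Record index: 5
Field 'score' = 52

ANSWER: 52


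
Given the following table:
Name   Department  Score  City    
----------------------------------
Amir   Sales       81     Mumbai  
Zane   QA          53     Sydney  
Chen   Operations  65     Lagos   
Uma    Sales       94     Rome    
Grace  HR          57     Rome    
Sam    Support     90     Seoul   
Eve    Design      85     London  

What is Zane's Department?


Row 2: Zane
Department = QA

ANSWER: QA


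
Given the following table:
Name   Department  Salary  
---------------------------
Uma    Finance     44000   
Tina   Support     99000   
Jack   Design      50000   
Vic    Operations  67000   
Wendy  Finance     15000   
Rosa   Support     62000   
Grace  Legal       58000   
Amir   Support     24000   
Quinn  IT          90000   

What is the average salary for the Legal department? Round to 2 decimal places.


Legal department members:
  Grace: 58000
Sum = 58000
Count = 1
Average = 58000 / 1 = 58000.00

ANSWER: 58000.00


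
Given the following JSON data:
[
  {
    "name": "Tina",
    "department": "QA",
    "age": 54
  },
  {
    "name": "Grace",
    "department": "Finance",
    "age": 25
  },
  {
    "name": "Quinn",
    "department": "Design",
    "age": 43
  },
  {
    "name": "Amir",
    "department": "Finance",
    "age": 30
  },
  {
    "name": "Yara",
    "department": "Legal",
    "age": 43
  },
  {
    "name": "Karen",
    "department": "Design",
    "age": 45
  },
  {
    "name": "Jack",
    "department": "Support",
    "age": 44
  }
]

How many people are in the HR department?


Scanning records for department = HR
  No matches found
Count: 0

ANSWER: 0


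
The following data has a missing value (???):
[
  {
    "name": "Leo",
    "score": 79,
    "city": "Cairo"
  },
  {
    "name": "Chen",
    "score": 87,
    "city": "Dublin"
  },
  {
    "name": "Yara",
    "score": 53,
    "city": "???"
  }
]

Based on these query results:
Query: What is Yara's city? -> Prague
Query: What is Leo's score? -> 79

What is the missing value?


The missing value is Yara's city
From query: Yara's city = Prague

ANSWER: Prague


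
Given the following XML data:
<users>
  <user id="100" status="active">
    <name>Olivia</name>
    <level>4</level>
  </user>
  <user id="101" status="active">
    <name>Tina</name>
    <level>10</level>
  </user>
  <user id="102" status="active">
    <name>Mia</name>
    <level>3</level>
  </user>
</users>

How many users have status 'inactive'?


Counting users with status='inactive':
Count: 0

ANSWER: 0


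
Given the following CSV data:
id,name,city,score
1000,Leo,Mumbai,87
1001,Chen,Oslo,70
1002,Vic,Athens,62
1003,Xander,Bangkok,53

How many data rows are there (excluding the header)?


Counting rows (excluding header):
Header: id,name,city,score
Data rows: 4

ANSWER: 4


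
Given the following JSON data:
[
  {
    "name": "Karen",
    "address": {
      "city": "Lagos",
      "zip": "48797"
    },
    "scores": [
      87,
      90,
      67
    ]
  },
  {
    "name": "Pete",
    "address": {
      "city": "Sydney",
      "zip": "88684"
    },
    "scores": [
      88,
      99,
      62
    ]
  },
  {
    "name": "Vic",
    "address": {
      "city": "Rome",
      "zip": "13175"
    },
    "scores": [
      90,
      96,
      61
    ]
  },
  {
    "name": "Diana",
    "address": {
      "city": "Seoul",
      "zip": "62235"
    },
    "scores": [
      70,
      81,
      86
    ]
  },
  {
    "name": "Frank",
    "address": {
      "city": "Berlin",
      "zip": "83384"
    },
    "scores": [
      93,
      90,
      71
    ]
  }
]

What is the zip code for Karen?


Path: records[0].address.zip
Value: 48797

ANSWER: 48797


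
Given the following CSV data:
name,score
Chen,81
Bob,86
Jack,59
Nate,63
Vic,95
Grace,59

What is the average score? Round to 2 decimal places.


Scores: 81, 86, 59, 63, 95, 59
Sum = 443
Count = 6
Average = 443 / 6 = 73.83

ANSWER: 73.83


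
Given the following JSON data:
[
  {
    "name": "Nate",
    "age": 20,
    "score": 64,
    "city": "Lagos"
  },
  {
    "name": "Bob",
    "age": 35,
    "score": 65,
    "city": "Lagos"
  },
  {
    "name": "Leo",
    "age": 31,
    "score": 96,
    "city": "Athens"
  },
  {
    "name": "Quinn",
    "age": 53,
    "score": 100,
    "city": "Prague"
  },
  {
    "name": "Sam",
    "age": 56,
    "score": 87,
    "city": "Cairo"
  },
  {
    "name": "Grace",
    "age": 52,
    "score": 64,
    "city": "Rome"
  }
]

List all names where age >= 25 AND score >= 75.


Checking both conditions:
  Nate (age=20, score=64) -> no
  Bob (age=35, score=65) -> no
  Leo (age=31, score=96) -> YES
  Quinn (age=53, score=100) -> YES
  Sam (age=56, score=87) -> YES
  Grace (age=52, score=64) -> no


ANSWER: Leo, Quinn, Sam


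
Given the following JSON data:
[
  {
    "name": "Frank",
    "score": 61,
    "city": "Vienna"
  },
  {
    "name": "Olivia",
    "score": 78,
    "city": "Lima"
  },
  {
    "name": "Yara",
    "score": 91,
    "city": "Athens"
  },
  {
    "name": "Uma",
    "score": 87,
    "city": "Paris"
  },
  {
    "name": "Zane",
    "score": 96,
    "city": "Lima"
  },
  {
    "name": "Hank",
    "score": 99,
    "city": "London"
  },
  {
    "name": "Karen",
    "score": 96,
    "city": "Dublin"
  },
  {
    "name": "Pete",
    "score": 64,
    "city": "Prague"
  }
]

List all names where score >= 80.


Filtering records where score >= 80:
  Frank (score=61) -> no
  Olivia (score=78) -> no
  Yara (score=91) -> YES
  Uma (score=87) -> YES
  Zane (score=96) -> YES
  Hank (score=99) -> YES
  Karen (score=96) -> YES
  Pete (score=64) -> no


ANSWER: Yara, Uma, Zane, Hank, Karen


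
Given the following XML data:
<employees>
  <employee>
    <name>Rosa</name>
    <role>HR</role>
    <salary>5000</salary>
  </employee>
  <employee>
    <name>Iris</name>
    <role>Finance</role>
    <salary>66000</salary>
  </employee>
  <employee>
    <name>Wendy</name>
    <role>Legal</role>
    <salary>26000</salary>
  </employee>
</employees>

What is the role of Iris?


Searching for <employee> with <name>Iris</name>
Found at position 2
<role>Finance</role>

ANSWER: Finance


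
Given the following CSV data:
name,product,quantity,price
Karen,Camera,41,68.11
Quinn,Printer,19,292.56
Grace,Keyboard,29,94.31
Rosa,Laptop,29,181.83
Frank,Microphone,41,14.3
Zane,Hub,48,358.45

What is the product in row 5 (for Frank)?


Row 5: Frank
Column 'product' = Microphone

ANSWER: Microphone


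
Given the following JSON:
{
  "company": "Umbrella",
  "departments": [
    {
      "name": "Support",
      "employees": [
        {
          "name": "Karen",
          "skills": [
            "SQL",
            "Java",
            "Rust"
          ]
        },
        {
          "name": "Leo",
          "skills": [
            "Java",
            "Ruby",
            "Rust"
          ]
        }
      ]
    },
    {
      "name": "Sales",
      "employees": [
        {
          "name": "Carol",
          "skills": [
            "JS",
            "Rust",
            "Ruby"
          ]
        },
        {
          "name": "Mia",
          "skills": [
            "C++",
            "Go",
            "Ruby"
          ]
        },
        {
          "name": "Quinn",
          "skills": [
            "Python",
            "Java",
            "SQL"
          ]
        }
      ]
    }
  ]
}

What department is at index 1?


Path: departments[1].name
Value: Sales

ANSWER: Sales


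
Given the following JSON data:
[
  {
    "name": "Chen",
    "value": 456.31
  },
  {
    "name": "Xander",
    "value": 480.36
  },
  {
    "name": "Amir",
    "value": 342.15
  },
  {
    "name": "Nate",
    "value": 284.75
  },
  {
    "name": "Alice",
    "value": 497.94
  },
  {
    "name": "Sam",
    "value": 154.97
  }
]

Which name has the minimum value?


Comparing values:
  Chen: 456.31
  Xander: 480.36
  Amir: 342.15
  Nate: 284.75
  Alice: 497.94
  Sam: 154.97
Minimum: Sam (154.97)

ANSWER: Sam


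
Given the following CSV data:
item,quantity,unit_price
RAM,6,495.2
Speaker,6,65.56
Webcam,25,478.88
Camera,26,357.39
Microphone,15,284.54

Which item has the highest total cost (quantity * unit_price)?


Computing row totals:
  RAM: 2971.2
  Speaker: 393.36
  Webcam: 11972.0
  Camera: 9292.14
  Microphone: 4268.1
Maximum: Webcam (11972.0)

ANSWER: Webcam


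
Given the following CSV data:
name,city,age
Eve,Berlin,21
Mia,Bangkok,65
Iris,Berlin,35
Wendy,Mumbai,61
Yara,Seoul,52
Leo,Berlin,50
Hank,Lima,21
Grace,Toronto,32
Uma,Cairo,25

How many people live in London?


Scanning city column for 'London':
Total matches: 0

ANSWER: 0


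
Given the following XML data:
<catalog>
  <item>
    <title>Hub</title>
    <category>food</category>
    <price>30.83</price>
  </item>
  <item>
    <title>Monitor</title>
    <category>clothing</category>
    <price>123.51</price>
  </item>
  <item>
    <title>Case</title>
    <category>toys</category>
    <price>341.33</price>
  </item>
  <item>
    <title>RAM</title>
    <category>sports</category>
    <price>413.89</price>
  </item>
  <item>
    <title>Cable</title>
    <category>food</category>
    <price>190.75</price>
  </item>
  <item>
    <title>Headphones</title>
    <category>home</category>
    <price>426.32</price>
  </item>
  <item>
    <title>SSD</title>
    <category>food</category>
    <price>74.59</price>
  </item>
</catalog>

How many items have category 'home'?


Scanning <item> elements for <category>home</category>:
  Item 6: Headphones -> MATCH
Count: 1

ANSWER: 1


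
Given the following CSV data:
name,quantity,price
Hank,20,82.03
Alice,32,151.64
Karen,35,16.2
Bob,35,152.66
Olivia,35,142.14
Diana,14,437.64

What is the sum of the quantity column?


Values in 'quantity' column:
  Row 1: 20
  Row 2: 32
  Row 3: 35
  Row 4: 35
  Row 5: 35
  Row 6: 14
Sum = 20 + 32 + 35 + 35 + 35 + 14 = 171

ANSWER: 171


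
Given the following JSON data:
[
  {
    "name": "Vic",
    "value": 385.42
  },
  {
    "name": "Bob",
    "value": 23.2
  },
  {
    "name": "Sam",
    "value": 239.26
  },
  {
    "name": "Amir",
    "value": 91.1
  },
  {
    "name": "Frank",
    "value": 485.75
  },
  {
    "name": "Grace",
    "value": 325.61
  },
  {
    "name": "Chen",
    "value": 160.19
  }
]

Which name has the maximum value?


Comparing values:
  Vic: 385.42
  Bob: 23.2
  Sam: 239.26
  Amir: 91.1
  Frank: 485.75
  Grace: 325.61
  Chen: 160.19
Maximum: Frank (485.75)

ANSWER: Frank


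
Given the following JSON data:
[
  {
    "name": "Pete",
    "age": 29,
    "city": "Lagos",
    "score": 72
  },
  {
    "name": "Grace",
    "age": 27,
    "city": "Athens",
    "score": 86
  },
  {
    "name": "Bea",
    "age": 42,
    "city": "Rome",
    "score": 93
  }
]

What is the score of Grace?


Looking up record where name = Grace
Record index: 1
Field 'score' = 86

ANSWER: 86


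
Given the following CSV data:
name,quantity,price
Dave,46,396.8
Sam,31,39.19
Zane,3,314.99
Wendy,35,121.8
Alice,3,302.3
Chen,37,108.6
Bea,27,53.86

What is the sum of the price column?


Values in 'price' column:
  Row 1: 396.8
  Row 2: 39.19
  Row 3: 314.99
  Row 4: 121.8
  Row 5: 302.3
  Row 6: 108.6
  Row 7: 53.86
Sum = 396.8 + 39.19 + 314.99 + 121.8 + 302.3 + 108.6 + 53.86 = 1337.54

ANSWER: 1337.54


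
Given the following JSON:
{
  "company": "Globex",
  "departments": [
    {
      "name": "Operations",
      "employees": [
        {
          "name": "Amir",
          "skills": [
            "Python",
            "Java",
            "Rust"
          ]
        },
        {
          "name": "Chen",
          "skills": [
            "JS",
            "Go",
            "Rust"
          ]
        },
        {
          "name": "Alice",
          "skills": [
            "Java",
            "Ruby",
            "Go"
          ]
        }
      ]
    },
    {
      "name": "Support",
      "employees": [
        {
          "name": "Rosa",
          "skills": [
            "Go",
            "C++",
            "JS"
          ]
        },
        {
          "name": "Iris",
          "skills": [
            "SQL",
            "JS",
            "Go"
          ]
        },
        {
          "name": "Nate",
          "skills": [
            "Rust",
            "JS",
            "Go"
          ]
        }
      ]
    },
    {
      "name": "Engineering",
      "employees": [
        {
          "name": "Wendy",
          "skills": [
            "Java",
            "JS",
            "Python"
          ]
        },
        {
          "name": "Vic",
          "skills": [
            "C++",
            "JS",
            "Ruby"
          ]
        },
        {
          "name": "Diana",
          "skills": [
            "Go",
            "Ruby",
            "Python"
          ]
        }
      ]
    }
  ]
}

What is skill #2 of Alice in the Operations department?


Path: departments[0].employees[2].skills[1]
Value: Ruby

ANSWER: Ruby


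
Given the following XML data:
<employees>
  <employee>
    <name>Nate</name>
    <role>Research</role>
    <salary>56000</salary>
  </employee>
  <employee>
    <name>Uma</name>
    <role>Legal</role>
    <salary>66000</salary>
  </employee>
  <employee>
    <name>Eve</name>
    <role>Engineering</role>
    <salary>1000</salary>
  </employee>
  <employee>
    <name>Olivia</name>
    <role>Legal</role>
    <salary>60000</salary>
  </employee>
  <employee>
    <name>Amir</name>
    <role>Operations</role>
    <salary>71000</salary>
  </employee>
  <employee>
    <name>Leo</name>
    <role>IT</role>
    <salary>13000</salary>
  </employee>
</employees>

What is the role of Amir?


Searching for <employee> with <name>Amir</name>
Found at position 5
<role>Operations</role>

ANSWER: Operations


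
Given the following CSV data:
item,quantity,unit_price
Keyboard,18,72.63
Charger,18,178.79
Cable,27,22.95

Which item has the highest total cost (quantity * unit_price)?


Computing row totals:
  Keyboard: 1307.34
  Charger: 3218.22
  Cable: 619.65
Maximum: Charger (3218.22)

ANSWER: Charger


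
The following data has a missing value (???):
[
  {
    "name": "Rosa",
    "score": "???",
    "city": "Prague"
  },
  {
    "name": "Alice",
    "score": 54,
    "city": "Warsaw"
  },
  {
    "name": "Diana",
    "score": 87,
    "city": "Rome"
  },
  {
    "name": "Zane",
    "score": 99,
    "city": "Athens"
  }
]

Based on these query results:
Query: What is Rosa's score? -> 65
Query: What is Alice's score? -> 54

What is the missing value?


The missing value is Rosa's score
From query: Rosa's score = 65

ANSWER: 65


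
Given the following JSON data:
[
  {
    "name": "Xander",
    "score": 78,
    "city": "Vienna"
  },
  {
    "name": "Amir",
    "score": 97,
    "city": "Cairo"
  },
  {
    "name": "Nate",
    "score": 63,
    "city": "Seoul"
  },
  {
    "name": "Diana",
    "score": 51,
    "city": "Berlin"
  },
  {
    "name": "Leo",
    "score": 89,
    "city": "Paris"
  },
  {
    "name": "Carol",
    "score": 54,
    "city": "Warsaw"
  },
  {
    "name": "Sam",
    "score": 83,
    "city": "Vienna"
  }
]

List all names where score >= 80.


Filtering records where score >= 80:
  Xander (score=78) -> no
  Amir (score=97) -> YES
  Nate (score=63) -> no
  Diana (score=51) -> no
  Leo (score=89) -> YES
  Carol (score=54) -> no
  Sam (score=83) -> YES


ANSWER: Amir, Leo, Sam


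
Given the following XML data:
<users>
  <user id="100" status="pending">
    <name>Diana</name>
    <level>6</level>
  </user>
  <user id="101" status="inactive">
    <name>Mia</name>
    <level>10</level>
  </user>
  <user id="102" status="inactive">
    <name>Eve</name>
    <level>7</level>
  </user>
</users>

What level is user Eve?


Finding user: Eve
<level>7</level>

ANSWER: 7


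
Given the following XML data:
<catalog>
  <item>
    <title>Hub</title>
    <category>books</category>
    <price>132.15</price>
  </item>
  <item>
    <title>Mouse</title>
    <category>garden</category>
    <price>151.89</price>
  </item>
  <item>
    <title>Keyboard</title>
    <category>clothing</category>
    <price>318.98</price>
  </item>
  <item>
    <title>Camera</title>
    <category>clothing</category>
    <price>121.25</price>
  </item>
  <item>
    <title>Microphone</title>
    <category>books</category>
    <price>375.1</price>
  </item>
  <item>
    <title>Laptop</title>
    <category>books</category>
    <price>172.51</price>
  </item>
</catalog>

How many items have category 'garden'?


Scanning <item> elements for <category>garden</category>:
  Item 2: Mouse -> MATCH
Count: 1

ANSWER: 1


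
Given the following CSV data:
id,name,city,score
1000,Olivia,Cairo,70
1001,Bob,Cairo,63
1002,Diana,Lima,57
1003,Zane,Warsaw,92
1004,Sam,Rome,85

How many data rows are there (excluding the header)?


Counting rows (excluding header):
Header: id,name,city,score
Data rows: 5

ANSWER: 5


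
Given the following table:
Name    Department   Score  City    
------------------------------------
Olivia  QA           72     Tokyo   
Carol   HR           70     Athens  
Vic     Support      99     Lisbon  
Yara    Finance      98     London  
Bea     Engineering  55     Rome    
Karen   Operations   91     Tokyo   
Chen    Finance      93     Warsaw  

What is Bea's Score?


Row 5: Bea
Score = 55

ANSWER: 55


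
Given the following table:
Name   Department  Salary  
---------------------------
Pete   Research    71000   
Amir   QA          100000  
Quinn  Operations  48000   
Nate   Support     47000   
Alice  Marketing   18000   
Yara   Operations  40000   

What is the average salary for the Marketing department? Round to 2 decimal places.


Marketing department members:
  Alice: 18000
Sum = 18000
Count = 1
Average = 18000 / 1 = 18000.00

ANSWER: 18000.00


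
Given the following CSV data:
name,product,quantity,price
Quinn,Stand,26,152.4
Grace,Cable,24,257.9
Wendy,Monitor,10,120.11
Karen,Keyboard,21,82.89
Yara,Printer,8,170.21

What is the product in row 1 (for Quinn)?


Row 1: Quinn
Column 'product' = Stand

ANSWER: Stand


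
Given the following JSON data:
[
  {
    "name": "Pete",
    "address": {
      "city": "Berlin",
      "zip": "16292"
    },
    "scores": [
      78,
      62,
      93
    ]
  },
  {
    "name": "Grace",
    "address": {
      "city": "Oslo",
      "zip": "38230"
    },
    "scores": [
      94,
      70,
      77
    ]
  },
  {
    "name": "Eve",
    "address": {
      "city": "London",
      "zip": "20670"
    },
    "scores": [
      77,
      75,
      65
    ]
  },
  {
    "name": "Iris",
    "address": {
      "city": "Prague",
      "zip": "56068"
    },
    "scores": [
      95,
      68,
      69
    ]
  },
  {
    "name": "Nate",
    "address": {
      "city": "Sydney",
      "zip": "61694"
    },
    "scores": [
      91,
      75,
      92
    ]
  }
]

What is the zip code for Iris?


Path: records[3].address.zip
Value: 56068

ANSWER: 56068


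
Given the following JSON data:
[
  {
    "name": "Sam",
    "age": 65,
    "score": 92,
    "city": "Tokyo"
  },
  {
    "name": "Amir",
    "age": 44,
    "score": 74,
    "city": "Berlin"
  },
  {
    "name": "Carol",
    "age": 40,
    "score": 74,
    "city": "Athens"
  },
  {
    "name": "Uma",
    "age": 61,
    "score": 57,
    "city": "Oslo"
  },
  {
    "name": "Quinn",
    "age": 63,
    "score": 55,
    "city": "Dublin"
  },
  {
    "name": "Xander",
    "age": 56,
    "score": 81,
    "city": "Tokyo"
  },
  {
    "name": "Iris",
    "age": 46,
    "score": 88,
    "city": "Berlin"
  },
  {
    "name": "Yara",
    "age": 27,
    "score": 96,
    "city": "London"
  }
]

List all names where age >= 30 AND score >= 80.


Checking both conditions:
  Sam (age=65, score=92) -> YES
  Amir (age=44, score=74) -> no
  Carol (age=40, score=74) -> no
  Uma (age=61, score=57) -> no
  Quinn (age=63, score=55) -> no
  Xander (age=56, score=81) -> YES
  Iris (age=46, score=88) -> YES
  Yara (age=27, score=96) -> no


ANSWER: Sam, Xander, Iris


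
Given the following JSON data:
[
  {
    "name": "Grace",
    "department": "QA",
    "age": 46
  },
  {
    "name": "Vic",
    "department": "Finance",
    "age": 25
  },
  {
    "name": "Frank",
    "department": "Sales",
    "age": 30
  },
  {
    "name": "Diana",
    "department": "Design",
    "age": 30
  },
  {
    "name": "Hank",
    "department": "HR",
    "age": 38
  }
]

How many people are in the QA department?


Scanning records for department = QA
  Record 0: Grace
Count: 1

ANSWER: 1


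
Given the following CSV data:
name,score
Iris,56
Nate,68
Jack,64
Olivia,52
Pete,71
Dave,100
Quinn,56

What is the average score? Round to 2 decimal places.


Scores: 56, 68, 64, 52, 71, 100, 56
Sum = 467
Count = 7
Average = 467 / 7 = 66.71

ANSWER: 66.71


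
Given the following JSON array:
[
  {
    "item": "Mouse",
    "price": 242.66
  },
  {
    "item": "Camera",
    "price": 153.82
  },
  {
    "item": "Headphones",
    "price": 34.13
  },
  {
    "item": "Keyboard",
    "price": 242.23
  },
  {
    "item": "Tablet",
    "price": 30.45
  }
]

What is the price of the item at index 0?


Array index 0 -> Mouse
price = 242.66

ANSWER: 242.66


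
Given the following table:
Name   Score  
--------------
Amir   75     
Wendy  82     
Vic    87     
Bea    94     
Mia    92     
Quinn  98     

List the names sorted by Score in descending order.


Sorting by Score (descending):
  Quinn: 98
  Bea: 94
  Mia: 92
  Vic: 87
  Wendy: 82
  Amir: 75


ANSWER: Quinn, Bea, Mia, Vic, Wendy, Amir


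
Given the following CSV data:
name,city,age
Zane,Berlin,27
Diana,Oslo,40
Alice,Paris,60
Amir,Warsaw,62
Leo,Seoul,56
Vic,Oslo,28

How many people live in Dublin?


Scanning city column for 'Dublin':
Total matches: 0

ANSWER: 0


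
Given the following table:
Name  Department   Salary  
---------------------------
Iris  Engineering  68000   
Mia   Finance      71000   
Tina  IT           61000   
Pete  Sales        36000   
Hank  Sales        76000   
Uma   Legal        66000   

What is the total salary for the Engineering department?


Engineering department members:
  Iris: 68000
Total = 68000 = 68000

ANSWER: 68000


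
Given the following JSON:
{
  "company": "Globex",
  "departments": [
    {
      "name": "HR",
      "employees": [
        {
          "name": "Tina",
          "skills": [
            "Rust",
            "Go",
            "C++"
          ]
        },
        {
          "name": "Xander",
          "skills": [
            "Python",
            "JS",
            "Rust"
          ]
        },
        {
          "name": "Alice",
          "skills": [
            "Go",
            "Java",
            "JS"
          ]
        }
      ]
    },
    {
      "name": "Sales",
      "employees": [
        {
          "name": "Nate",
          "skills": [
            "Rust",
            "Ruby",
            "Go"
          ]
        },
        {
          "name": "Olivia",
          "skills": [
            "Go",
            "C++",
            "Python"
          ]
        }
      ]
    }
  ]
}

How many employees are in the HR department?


Path: departments[0].employees
Count: 3

ANSWER: 3


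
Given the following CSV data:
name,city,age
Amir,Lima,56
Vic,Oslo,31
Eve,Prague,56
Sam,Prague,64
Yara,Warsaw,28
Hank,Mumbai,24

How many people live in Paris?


Scanning city column for 'Paris':
Total matches: 0

ANSWER: 0


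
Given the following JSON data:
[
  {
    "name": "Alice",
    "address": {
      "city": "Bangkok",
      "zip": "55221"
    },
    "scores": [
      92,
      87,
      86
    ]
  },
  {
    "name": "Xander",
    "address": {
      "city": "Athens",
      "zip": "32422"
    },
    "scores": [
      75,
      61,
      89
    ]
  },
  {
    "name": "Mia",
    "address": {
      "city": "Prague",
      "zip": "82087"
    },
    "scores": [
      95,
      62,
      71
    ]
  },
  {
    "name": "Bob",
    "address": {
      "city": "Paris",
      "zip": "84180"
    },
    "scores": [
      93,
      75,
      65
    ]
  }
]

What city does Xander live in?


Path: records[1].address.city
Value: Athens

ANSWER: Athens


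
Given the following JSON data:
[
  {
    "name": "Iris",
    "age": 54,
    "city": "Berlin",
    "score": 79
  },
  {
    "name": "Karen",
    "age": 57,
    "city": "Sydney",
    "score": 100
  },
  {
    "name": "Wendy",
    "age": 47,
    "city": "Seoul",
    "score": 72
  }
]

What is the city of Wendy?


Looking up record where name = Wendy
Record index: 2
Field 'city' = Seoul

ANSWER: Seoul


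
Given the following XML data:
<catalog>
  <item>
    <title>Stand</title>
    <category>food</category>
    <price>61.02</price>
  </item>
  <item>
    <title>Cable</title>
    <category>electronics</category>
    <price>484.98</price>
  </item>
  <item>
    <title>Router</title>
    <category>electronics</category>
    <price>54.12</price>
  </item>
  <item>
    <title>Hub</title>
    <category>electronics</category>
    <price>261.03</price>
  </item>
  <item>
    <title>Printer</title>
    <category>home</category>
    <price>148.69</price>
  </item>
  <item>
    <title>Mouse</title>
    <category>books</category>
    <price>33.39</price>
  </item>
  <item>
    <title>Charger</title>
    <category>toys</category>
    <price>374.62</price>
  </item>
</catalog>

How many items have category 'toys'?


Scanning <item> elements for <category>toys</category>:
  Item 7: Charger -> MATCH
Count: 1

ANSWER: 1
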